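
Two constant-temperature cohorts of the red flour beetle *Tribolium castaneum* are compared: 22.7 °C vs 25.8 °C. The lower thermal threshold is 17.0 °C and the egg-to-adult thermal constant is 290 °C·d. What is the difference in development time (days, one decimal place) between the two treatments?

At 22.7 °C: 290 / (22.7 − 17.0) = 290 / 5.7 = 50.877 d.
At 25.8 °C: 290 / (25.8 − 17.0) = 290 / 8.8 = 32.955 d.
Difference = |50.877 − 32.955| = 17.923 ≈ 17.9 days.

17.9 days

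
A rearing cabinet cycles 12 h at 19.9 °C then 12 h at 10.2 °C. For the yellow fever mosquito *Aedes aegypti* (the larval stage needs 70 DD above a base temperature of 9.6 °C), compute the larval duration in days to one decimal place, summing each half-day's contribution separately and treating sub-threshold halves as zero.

12.8 days

Day half: max(0, 19.9 − 9.6) × 0.5 = 10.3 × 0.5 = 5.15 DD.
Night half: max(0, 10.2 − 9.6) × 0.5 = 0.6 × 0.5 = 0.30 DD.
Per 24 h: 5.45 DD/day.
Duration = 70 / 5.45 = 12.844 ≈ 12.8 days.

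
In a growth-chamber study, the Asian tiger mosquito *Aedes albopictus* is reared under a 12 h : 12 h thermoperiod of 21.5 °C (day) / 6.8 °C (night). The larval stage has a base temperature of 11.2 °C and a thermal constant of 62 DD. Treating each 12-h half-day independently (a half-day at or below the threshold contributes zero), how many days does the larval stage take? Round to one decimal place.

Day half: max(0, 21.5 − 11.2) × 0.5 = 10.3 × 0.5 = 5.15 DD.
Night half: max(0, 6.8 − 11.2) × 0.5 = 0.0 × 0.5 = 0.00 DD.
Per 24 h: 5.15 DD/day.
Duration = 62 / 5.15 = 12.039 ≈ 12.0 days.

12.0 days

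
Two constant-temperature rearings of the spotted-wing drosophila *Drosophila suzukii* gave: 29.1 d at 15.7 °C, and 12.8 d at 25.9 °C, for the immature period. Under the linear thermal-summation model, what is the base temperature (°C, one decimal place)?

Under the model K = D·(T − T_b), so D₁·(T₁ − T_b) = D₂·(T₂ − T_b).
29.1·(15.7 − T_b) = 12.8·(25.9 − T_b)
T_b = (29.1·15.7 − 12.8·25.9) / (29.1 − 12.8) = 125.35 / 16.3 = 7.690 °C ≈ 7.7 °C.

7.7 °C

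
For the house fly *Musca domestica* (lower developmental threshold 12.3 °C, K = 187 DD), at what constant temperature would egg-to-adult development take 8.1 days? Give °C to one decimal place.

Required daily accumulation = 187 / 8.1 = 23.086 DD/day.
T = T_base + 23.086 = 12.3 + 23.086 = 35.386 ≈ 35.4 °C.

35.4 °C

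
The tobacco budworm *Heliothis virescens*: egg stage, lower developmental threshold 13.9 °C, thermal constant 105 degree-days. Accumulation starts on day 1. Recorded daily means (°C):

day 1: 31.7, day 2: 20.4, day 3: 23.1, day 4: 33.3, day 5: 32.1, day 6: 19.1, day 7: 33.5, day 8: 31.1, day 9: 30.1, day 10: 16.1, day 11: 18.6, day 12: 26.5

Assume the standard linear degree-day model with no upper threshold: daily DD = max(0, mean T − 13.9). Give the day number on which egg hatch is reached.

Daily DD above 13.9 °C: 17.8, 6.5, 9.2, 19.4, 18.2, 5.2, 19.6, 17.2, 16.2, 2.2, 4.7, 12.6.
Cumulative: 17.8, 24.3, 33.5, 52.9, 71.1, 76.3, 95.9, 113.1, 129.3, 131.5, 136.2, 148.8.
The total first reaches 105 DD on day 8.

day 8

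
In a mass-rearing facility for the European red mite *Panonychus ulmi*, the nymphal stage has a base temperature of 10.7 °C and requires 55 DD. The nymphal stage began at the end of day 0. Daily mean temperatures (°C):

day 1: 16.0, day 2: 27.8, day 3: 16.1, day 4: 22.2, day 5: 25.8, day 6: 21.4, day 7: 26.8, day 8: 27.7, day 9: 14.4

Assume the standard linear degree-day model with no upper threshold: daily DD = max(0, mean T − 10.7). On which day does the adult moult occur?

day 6

Daily DD above 10.7 °C: 5.3, 17.1, 5.4, 11.5, 15.1, 10.7, 16.1, 17.0, 3.7.
Cumulative: 5.3, 22.4, 27.8, 39.3, 54.4, 65.1, 81.2, 98.2, 101.9.
The total first reaches 55 DD on day 6.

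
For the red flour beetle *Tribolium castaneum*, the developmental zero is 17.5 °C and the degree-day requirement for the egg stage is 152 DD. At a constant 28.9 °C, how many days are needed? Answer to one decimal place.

13.3 days

Daily accumulation = 28.9 − 17.5 = 11.4 DD/day.
Duration = 152 / 11.4 = 13.333 ≈ 13.3 days.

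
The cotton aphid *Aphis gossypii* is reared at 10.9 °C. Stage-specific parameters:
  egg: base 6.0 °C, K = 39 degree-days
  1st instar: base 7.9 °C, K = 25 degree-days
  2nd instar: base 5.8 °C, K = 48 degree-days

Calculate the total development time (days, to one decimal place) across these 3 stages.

25.7 days

egg: 39 / (10.9 − 6.0) = 39 / 4.9 = 7.959 d.
1st instar: 25 / (10.9 − 7.9) = 25 / 3.0 = 8.333 d.
2nd instar: 48 / (10.9 − 5.8) = 48 / 5.1 = 9.412 d.
Sum = 25.704 ≈ 25.7 days.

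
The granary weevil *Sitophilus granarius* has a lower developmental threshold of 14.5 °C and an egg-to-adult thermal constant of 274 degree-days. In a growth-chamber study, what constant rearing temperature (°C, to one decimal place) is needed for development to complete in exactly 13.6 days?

34.6 °C

Required daily accumulation = 274 / 13.6 = 20.147 DD/day.
T = T_base + 20.147 = 14.5 + 20.147 = 34.647 ≈ 34.6 °C.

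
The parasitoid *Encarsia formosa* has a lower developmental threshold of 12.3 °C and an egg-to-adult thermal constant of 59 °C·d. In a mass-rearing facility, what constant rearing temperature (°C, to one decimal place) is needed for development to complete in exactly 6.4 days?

21.5 °C

Required daily accumulation = 59 / 6.4 = 9.219 DD/day.
T = T_base + 9.219 = 12.3 + 9.219 = 21.519 ≈ 21.5 °C.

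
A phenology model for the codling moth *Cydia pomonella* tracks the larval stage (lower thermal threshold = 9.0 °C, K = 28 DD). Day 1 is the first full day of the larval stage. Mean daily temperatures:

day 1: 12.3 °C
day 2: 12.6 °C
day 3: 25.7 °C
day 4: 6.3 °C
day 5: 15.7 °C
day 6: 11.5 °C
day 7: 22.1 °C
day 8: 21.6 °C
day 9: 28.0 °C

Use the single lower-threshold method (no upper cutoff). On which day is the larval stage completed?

day 5

Daily DD above 9.0 °C: 3.3, 3.6, 16.7, 0.0, 6.7, 2.5, 13.1, 12.6, 19.0.
Cumulative: 3.3, 6.9, 23.6, 23.6, 30.3, 32.8, 45.9, 58.5, 77.5.
The total first reaches 28 DD on day 5.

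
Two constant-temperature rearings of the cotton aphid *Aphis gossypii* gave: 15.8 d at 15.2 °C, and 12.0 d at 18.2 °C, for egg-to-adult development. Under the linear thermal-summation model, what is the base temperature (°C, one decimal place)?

5.7 °C

Under the model K = D·(T − T_b), so D₁·(T₁ − T_b) = D₂·(T₂ − T_b).
15.8·(15.2 − T_b) = 12.0·(18.2 − T_b)
T_b = (15.8·15.2 − 12.0·18.2) / (15.8 − 12.0) = 21.76 / 3.8 = 5.726 °C ≈ 5.7 °C.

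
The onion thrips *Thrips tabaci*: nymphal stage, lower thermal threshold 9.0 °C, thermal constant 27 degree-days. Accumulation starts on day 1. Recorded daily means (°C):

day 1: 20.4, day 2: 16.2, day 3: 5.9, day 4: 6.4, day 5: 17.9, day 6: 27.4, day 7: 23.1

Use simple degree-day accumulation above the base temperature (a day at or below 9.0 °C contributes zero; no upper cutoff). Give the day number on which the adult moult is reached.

day 5

Daily DD above 9.0 °C: 11.4, 7.2, 0.0, 0.0, 8.9, 18.4, 14.1.
Cumulative: 11.4, 18.6, 18.6, 18.6, 27.5, 45.9, 60.0.
The total first reaches 27 DD on day 5.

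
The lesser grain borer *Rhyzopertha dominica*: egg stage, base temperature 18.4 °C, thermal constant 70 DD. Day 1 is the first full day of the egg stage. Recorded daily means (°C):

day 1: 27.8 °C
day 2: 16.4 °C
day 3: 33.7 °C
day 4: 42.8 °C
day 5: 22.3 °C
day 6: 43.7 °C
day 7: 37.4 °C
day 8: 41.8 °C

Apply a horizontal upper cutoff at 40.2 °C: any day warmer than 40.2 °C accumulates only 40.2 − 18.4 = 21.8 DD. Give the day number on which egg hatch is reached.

day 6

Daily DD above 18.4 °C (capped at 21.8): 9.4, 0.0, 15.3, 21.8, 3.9, 21.8, 19.0, 21.8.
Cumulative: 9.4, 9.4, 24.7, 46.5, 50.4, 72.2, 91.2, 113.0.
The total first reaches 70 DD on day 6.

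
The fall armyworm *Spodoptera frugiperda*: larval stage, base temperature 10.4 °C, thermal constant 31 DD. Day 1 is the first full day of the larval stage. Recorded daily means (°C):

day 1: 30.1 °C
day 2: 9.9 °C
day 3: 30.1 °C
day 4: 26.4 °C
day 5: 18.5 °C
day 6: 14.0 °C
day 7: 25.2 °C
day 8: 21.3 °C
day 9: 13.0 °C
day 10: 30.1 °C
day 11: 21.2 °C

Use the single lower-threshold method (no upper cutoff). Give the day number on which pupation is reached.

day 3

Daily DD above 10.4 °C: 19.7, 0.0, 19.7, 16.0, 8.1, 3.6, 14.8, 10.9, 2.6, 19.7, 10.8.
Cumulative: 19.7, 19.7, 39.4, 55.4, 63.5, 67.1, 81.9, 92.8, 95.4, 115.1, 125.9.
The total first reaches 31 DD on day 3.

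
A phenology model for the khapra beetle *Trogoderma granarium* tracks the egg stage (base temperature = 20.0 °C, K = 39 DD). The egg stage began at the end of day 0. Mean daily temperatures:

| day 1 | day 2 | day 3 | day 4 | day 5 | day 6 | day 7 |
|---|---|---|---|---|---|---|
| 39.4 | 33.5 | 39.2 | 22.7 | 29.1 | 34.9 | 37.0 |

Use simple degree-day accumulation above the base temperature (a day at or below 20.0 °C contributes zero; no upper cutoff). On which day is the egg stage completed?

Daily DD above 20.0 °C: 19.4, 13.5, 19.2, 2.7, 9.1, 14.9, 17.0.
Cumulative: 19.4, 32.9, 52.1, 54.8, 63.9, 78.8, 95.8.
The total first reaches 39 DD on day 3.

day 3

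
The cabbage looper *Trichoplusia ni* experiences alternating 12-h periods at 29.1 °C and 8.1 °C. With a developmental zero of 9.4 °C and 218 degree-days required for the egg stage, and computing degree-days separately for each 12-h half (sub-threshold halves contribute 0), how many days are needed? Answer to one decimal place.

22.1 days

Day half: max(0, 29.1 − 9.4) × 0.5 = 19.7 × 0.5 = 9.85 DD.
Night half: max(0, 8.1 − 9.4) × 0.5 = 0.0 × 0.5 = 0.00 DD.
Per 24 h: 9.85 DD/day.
Duration = 218 / 9.85 = 22.132 ≈ 22.1 days.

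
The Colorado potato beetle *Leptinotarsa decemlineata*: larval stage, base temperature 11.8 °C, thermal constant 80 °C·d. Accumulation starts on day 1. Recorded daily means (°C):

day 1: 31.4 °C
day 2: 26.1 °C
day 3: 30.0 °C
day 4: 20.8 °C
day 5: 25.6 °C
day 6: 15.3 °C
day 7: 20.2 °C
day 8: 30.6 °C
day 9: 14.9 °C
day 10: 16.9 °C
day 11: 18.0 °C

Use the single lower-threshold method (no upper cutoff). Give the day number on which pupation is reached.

day 7

Daily DD above 11.8 °C: 19.6, 14.3, 18.2, 9.0, 13.8, 3.5, 8.4, 18.8, 3.1, 5.1, 6.2.
Cumulative: 19.6, 33.9, 52.1, 61.1, 74.9, 78.4, 86.8, 105.6, 108.7, 113.8, 120.0.
The total first reaches 80 DD on day 7.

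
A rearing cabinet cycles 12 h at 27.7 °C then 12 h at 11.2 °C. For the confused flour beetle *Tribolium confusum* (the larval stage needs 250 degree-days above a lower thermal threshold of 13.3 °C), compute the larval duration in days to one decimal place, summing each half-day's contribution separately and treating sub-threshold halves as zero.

Day half: max(0, 27.7 − 13.3) × 0.5 = 14.4 × 0.5 = 7.20 DD.
Night half: max(0, 11.2 − 13.3) × 0.5 = 0.0 × 0.5 = 0.00 DD.
Per 24 h: 7.20 DD/day.
Duration = 250 / 7.20 = 34.722 ≈ 34.7 days.

34.7 days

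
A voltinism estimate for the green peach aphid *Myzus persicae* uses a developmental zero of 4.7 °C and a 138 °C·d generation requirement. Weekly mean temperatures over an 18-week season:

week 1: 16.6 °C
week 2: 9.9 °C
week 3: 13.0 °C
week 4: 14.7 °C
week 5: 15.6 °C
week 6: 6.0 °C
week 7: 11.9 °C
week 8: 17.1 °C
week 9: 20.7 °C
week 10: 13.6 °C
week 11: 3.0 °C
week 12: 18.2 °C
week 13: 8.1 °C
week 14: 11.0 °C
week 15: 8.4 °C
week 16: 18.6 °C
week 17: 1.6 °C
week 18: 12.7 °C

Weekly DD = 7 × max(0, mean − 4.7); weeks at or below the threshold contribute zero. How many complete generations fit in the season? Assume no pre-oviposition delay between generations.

7 generations

Weekly DD (7 × max(0, T̄ − 4.7)): 83.3, 36.4, 58.1, 70.0, 76.3, 9.1, 50.4, 86.8, 112.0, 62.3, 0.0, 94.5, 23.8, 44.1, 25.9, 97.3, 0.0, 56.0.
Season total = 986.3 DD.
Complete generations = ⌊986.3 / 138⌋ = 7.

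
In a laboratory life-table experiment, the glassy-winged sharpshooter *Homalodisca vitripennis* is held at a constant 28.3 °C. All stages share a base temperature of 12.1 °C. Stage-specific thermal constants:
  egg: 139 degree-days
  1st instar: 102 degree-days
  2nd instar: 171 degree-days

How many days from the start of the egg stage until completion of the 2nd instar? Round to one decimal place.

25.4 days

Daily accumulation at 28.3 °C = 28.3 − 12.1 = 16.2 DD/day.
Total K = 139 + 102 + 171 = 412 DD.
Total duration = 412 / 16.2 = 25.432 ≈ 25.4 days.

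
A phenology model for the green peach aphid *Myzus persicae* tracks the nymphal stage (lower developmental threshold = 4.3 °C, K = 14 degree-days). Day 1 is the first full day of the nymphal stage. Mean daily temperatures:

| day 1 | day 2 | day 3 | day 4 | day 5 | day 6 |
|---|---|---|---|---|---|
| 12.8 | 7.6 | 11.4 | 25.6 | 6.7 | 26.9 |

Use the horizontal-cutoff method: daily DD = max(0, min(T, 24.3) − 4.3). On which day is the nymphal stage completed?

Daily DD above 4.3 °C (capped at 20.0): 8.5, 3.3, 7.1, 20.0, 2.4, 20.0.
Cumulative: 8.5, 11.8, 18.9, 38.9, 41.3, 61.3.
The total first reaches 14 DD on day 3.

day 3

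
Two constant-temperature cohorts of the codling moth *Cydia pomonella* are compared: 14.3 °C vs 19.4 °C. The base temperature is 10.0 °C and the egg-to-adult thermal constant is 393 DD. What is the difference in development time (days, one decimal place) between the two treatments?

At 14.3 °C: 393 / (14.3 − 10.0) = 393 / 4.3 = 91.395 d.
At 19.4 °C: 393 / (19.4 − 10.0) = 393 / 9.4 = 41.809 d.
Difference = |91.395 − 41.809| = 49.587 ≈ 49.6 days.

49.6 days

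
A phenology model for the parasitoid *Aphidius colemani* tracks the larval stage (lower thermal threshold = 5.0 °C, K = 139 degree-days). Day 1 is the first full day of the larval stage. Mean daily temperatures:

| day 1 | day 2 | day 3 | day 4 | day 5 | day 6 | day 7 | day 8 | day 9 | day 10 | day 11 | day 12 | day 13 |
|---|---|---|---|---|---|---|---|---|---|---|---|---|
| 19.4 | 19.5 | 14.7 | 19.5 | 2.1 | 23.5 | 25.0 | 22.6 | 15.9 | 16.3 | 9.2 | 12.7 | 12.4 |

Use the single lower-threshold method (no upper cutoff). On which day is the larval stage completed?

Daily DD above 5.0 °C: 14.4, 14.5, 9.7, 14.5, 0.0, 18.5, 20.0, 17.6, 10.9, 11.3, 4.2, 7.7, 7.4.
Cumulative: 14.4, 28.9, 38.6, 53.1, 53.1, 71.6, 91.6, 109.2, 120.1, 131.4, 135.6, 143.3, 150.7.
The total first reaches 139 DD on day 12.

day 12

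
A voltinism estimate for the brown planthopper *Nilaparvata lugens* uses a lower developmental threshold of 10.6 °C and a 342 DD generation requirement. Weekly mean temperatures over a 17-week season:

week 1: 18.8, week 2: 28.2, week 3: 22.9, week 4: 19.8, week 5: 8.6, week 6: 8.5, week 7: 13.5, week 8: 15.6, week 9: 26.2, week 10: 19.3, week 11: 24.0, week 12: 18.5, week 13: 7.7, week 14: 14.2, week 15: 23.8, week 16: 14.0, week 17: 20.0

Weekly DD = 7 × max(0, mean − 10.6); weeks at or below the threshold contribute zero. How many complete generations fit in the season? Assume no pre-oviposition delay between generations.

Weekly DD (7 × max(0, T̄ − 10.6)): 57.4, 123.2, 86.1, 64.4, 0.0, 0.0, 20.3, 35.0, 109.2, 60.9, 93.8, 55.3, 0.0, 25.2, 92.4, 23.8, 65.8.
Season total = 912.8 DD.
Complete generations = ⌊912.8 / 342⌋ = 2.

2 generations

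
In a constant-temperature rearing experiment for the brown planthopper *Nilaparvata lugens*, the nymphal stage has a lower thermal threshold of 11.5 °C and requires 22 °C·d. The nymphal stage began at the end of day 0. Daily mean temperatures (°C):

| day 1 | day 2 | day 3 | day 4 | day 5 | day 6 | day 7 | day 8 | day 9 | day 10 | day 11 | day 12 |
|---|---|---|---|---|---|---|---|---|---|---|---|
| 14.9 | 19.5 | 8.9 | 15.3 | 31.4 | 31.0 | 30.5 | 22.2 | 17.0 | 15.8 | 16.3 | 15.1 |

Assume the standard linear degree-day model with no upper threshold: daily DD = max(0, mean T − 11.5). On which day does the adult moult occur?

Daily DD above 11.5 °C: 3.4, 8.0, 0.0, 3.8, 19.9, 19.5, 19.0, 10.7, 5.5, 4.3, 4.8, 3.6.
Cumulative: 3.4, 11.4, 11.4, 15.2, 35.1, 54.6, 73.6, 84.3, 89.8, 94.1, 98.9, 102.5.
The total first reaches 22 DD on day 5.

day 5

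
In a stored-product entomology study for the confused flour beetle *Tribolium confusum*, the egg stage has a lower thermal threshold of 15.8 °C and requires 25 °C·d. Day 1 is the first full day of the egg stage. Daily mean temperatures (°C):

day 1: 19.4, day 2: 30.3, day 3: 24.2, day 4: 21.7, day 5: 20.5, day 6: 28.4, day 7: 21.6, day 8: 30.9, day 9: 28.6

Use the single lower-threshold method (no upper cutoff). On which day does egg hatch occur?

day 3

Daily DD above 15.8 °C: 3.6, 14.5, 8.4, 5.9, 4.7, 12.6, 5.8, 15.1, 12.8.
Cumulative: 3.6, 18.1, 26.5, 32.4, 37.1, 49.7, 55.5, 70.6, 83.4.
The total first reaches 25 DD on day 3.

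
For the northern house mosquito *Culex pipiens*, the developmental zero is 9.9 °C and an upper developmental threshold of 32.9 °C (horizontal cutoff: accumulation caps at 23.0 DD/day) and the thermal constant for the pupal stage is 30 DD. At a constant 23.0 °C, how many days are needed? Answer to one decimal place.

Daily accumulation = 23.0 − 9.9 = 13.1 DD/day.
Duration = 30 / 13.1 = 2.290 ≈ 2.3 days.

2.3 days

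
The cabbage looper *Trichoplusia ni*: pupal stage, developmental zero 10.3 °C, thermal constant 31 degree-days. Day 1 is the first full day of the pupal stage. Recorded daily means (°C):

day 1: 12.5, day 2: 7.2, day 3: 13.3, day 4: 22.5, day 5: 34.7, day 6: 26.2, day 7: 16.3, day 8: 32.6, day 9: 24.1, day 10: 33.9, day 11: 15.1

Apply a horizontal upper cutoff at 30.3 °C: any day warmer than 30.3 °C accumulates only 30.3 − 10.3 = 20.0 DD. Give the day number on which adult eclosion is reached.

Daily DD above 10.3 °C (capped at 20.0): 2.2, 0.0, 3.0, 12.2, 20.0, 15.9, 6.0, 20.0, 13.8, 20.0, 4.8.
Cumulative: 2.2, 2.2, 5.2, 17.4, 37.4, 53.3, 59.3, 79.3, 93.1, 113.1, 117.9.
The total first reaches 31 DD on day 5.

day 5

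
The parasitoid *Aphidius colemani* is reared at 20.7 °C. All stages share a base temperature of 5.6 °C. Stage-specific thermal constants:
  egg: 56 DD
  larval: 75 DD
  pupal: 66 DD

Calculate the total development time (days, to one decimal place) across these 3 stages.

Daily accumulation at 20.7 °C = 20.7 − 5.6 = 15.1 DD/day.
Total K = 56 + 75 + 66 = 197 DD.
Total duration = 197 / 15.1 = 13.046 ≈ 13.0 days.

13.0 days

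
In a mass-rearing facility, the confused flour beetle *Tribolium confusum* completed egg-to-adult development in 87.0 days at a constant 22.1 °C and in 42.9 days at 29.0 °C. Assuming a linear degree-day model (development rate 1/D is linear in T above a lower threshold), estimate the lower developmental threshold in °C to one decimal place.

15.4 °C

Equal thermal constants: D₁(T₁ − T_b) = D₂(T₂ − T_b).
87.0·(22.1 − T_b) = 42.9·(29.0 − T_b)
T_b = (87.0·22.1 − 42.9·29.0) / (87.0 − 42.9) = 678.60 / 44.1 = 15.388 °C ≈ 15.4 °C.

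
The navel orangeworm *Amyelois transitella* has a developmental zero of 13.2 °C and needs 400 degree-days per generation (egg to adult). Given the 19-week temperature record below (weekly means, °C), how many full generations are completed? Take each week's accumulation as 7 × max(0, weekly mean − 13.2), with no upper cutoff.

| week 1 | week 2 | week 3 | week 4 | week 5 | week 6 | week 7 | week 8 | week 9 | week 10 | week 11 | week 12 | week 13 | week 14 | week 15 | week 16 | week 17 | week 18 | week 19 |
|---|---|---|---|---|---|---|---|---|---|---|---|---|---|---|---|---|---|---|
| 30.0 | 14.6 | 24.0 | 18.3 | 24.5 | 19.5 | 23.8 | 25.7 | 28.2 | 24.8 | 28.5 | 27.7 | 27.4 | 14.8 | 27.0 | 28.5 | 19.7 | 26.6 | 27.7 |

3 generations

Weekly DD (7 × max(0, T̄ − 13.2)): 117.6, 9.8, 75.6, 35.7, 79.1, 44.1, 74.2, 87.5, 105.0, 81.2, 107.1, 101.5, 99.4, 11.2, 96.6, 107.1, 45.5, 93.8, 101.5.
Season total = 1473.5 DD.
Complete generations = ⌊1473.5 / 400⌋ = 3.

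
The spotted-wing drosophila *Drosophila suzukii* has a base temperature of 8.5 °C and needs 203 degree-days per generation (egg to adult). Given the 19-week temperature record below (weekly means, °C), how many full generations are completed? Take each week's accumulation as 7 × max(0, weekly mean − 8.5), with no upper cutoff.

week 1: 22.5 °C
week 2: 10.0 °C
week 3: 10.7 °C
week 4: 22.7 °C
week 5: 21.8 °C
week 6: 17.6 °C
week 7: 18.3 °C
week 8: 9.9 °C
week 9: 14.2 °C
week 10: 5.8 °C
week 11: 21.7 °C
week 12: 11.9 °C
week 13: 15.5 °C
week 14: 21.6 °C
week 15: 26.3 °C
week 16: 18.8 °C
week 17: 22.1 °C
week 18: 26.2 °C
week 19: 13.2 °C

Weekly DD (7 × max(0, T̄ − 8.5)): 98.0, 10.5, 15.4, 99.4, 93.1, 63.7, 68.6, 9.8, 39.9, 0.0, 92.4, 23.8, 49.0, 91.7, 124.6, 72.1, 95.2, 123.9, 32.9.
Season total = 1204.0 DD.
Complete generations = ⌊1204.0 / 203⌋ = 5.

5 generations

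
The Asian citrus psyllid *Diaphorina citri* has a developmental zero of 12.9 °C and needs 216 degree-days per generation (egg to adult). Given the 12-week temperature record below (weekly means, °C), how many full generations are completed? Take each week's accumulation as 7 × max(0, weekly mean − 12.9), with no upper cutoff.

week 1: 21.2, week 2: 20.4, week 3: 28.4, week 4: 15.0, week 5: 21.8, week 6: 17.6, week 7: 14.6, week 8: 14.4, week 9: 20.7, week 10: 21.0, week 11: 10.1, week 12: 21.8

Weekly DD (7 × max(0, T̄ − 12.9)): 58.1, 52.5, 108.5, 14.7, 62.3, 32.9, 11.9, 10.5, 54.6, 56.7, 0.0, 62.3.
Season total = 525.0 DD.
Complete generations = ⌊525.0 / 216⌋ = 2.

2 generations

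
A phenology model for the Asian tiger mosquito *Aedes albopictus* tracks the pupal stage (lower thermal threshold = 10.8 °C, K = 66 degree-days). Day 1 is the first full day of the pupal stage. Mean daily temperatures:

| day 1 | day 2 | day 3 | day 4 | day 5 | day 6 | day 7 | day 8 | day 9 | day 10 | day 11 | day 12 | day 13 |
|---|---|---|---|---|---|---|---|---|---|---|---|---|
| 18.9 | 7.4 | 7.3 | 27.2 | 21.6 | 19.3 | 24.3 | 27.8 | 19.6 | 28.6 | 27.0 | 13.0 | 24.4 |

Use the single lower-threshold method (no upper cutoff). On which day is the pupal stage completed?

Daily DD above 10.8 °C: 8.1, 0.0, 0.0, 16.4, 10.8, 8.5, 13.5, 17.0, 8.8, 17.8, 16.2, 2.2, 13.6.
Cumulative: 8.1, 8.1, 8.1, 24.5, 35.3, 43.8, 57.3, 74.3, 83.1, 100.9, 117.1, 119.3, 132.9.
The total first reaches 66 DD on day 8.

day 8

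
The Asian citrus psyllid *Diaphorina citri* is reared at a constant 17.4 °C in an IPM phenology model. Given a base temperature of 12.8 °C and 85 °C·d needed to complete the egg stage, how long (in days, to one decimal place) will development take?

18.5 days

Daily accumulation = 17.4 − 12.8 = 4.6 DD/day.
Duration = 85 / 4.6 = 18.478 ≈ 18.5 days.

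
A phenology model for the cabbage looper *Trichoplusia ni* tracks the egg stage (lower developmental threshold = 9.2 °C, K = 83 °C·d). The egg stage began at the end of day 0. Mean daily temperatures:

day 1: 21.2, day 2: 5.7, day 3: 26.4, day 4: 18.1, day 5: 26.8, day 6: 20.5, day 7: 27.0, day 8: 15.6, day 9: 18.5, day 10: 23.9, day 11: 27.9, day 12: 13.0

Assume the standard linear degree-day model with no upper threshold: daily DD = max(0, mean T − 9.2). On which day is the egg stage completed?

day 7

Daily DD above 9.2 °C: 12.0, 0.0, 17.2, 8.9, 17.6, 11.3, 17.8, 6.4, 9.3, 14.7, 18.7, 3.8.
Cumulative: 12.0, 12.0, 29.2, 38.1, 55.7, 67.0, 84.8, 91.2, 100.5, 115.2, 133.9, 137.7.
The total first reaches 83 DD on day 7.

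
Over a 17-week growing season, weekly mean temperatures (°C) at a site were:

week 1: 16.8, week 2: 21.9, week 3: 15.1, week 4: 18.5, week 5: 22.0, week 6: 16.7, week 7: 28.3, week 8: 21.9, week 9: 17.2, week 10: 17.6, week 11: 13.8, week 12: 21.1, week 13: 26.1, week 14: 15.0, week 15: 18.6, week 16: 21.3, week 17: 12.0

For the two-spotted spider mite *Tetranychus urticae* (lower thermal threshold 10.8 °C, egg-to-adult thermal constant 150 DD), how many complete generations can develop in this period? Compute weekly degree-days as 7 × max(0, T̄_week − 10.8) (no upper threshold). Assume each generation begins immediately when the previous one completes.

Weekly DD (7 × max(0, T̄ − 10.8)): 42.0, 77.7, 30.1, 53.9, 78.4, 41.3, 122.5, 77.7, 44.8, 47.6, 21.0, 72.1, 107.1, 29.4, 54.6, 73.5, 8.4.
Season total = 982.1 DD.
Complete generations = ⌊982.1 / 150⌋ = 6.

6 generations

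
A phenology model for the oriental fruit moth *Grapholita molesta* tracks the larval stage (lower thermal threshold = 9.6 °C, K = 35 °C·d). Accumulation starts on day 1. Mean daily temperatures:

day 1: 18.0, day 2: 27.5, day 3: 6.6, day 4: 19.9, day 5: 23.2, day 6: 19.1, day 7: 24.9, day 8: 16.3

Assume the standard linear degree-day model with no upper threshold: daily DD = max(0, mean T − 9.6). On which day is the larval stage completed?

Daily DD above 9.6 °C: 8.4, 17.9, 0.0, 10.3, 13.6, 9.5, 15.3, 6.7.
Cumulative: 8.4, 26.3, 26.3, 36.6, 50.2, 59.7, 75.0, 81.7.
The total first reaches 35 DD on day 4.

day 4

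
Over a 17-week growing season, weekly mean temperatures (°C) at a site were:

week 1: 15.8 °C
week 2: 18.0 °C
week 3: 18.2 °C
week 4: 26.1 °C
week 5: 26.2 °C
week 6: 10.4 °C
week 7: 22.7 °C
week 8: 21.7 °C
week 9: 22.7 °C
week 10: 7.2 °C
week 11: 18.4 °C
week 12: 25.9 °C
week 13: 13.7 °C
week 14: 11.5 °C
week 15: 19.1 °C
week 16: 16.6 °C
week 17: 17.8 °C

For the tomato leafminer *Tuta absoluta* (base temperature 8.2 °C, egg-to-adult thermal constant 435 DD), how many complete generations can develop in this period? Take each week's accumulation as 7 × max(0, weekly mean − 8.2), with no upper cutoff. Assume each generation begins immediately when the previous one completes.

2 generations

Weekly DD (7 × max(0, T̄ − 8.2)): 53.2, 68.6, 70.0, 125.3, 126.0, 15.4, 101.5, 94.5, 101.5, 0.0, 71.4, 123.9, 38.5, 23.1, 76.3, 58.8, 67.2.
Season total = 1215.2 DD.
Complete generations = ⌊1215.2 / 435⌋ = 2.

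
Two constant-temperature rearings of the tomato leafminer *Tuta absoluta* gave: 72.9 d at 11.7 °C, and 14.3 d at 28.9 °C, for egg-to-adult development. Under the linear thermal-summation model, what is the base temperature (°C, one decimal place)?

Linear rate model ⇒ the product D·(T − T_b) is constant across temperatures.
72.9·(11.7 − T_b) = 14.3·(28.9 − T_b)
T_b = (72.9·11.7 − 14.3·28.9) / (72.9 − 14.3) = 439.66 / 58.6 = 7.503 °C ≈ 7.5 °C.

7.5 °C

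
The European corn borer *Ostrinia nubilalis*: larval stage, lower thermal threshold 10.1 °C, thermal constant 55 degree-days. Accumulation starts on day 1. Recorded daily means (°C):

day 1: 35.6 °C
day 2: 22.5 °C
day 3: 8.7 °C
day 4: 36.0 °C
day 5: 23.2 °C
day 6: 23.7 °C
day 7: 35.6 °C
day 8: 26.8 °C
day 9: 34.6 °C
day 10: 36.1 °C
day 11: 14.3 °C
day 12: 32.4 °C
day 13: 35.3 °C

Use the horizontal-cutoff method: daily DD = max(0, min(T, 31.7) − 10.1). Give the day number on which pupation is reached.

day 4

Daily DD above 10.1 °C (capped at 21.6): 21.6, 12.4, 0.0, 21.6, 13.1, 13.6, 21.6, 16.7, 21.6, 21.6, 4.2, 21.6, 21.6.
Cumulative: 21.6, 34.0, 34.0, 55.6, 68.7, 82.3, 103.9, 120.6, 142.2, 163.8, 168.0, 189.6, 211.2.
The total first reaches 55 DD on day 4.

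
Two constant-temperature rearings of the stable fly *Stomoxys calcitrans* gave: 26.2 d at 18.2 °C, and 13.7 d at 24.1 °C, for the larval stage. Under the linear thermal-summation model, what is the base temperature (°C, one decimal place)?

11.7 °C

Under the model K = D·(T − T_b), so D₁·(T₁ − T_b) = D₂·(T₂ − T_b).
26.2·(18.2 − T_b) = 13.7·(24.1 − T_b)
T_b = (26.2·18.2 − 13.7·24.1) / (26.2 − 13.7) = 146.67 / 12.5 = 11.734 °C ≈ 11.7 °C.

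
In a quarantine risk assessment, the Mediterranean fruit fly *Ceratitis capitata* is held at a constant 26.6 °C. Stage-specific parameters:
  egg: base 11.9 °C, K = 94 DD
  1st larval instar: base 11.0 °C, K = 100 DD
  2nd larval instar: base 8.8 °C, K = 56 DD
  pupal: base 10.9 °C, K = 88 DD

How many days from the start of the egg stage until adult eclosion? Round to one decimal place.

egg: 94 / (26.6 − 11.9) = 94 / 14.7 = 6.395 d.
1st larval instar: 100 / (26.6 − 11.0) = 100 / 15.6 = 6.410 d.
2nd larval instar: 56 / (26.6 − 8.8) = 56 / 17.8 = 3.146 d.
pupal: 88 / (26.6 − 10.9) = 88 / 15.7 = 5.605 d.
Sum = 21.556 ≈ 21.6 days.

21.6 days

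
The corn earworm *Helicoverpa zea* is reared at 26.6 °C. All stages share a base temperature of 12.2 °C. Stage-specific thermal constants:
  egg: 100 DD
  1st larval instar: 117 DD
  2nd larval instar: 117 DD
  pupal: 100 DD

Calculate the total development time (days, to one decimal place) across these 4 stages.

30.1 days

Daily accumulation at 26.6 °C = 26.6 − 12.2 = 14.4 DD/day.
Total K = 100 + 117 + 117 + 100 = 434 DD.
Total duration = 434 / 14.4 = 30.139 ≈ 30.1 days.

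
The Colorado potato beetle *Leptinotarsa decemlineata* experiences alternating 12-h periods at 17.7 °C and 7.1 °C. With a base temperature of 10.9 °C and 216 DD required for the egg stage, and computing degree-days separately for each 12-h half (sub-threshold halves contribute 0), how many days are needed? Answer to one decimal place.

Day half: max(0, 17.7 − 10.9) × 0.5 = 6.8 × 0.5 = 3.40 DD.
Night half: max(0, 7.1 − 10.9) × 0.5 = 0.0 × 0.5 = 0.00 DD.
Per 24 h: 3.40 DD/day.
Duration = 216 / 3.40 = 63.529 ≈ 63.5 days.

63.5 days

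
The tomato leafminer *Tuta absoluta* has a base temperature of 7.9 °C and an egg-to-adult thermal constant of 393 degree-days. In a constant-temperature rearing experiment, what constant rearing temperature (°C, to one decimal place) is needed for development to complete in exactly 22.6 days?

25.3 °C

Required daily accumulation = 393 / 22.6 = 17.389 DD/day.
T = T_base + 17.389 = 7.9 + 17.389 = 25.289 ≈ 25.3 °C.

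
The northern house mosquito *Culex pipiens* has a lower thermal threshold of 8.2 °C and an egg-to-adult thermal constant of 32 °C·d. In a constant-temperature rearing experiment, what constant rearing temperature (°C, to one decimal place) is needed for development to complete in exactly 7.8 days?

Required daily accumulation = 32 / 7.8 = 4.103 DD/day.
T = T_base + 4.103 = 8.2 + 4.103 = 12.303 ≈ 12.3 °C.

12.3 °C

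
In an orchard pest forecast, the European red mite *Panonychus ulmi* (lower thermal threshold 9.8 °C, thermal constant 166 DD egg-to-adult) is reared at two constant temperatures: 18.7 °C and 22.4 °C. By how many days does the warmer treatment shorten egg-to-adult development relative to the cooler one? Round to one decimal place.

5.5 days

At 18.7 °C: 166 / (18.7 − 9.8) = 166 / 8.9 = 18.652 d.
At 22.4 °C: 166 / (22.4 − 9.8) = 166 / 12.6 = 13.175 d.
Difference = |18.652 − 13.175| = 5.477 ≈ 5.5 days.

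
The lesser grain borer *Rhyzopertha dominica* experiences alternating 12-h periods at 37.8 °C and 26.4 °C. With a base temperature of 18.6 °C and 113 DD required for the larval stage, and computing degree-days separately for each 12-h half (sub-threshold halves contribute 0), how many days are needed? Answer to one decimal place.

Day half: max(0, 37.8 − 18.6) × 0.5 = 19.2 × 0.5 = 9.60 DD.
Night half: max(0, 26.4 − 18.6) × 0.5 = 7.8 × 0.5 = 3.90 DD.
Per 24 h: 13.50 DD/day.
Duration = 113 / 13.50 = 8.370 ≈ 8.4 days.

8.4 days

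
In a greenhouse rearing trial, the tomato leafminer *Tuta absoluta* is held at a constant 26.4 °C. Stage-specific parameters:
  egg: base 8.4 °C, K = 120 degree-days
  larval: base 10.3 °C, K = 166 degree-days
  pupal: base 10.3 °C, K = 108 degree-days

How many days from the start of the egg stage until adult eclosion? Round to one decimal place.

23.7 days

egg: 120 / (26.4 − 8.4) = 120 / 18.0 = 6.667 d.
larval: 166 / (26.4 − 10.3) = 166 / 16.1 = 10.311 d.
pupal: 108 / (26.4 − 10.3) = 108 / 16.1 = 6.708 d.
Sum = 23.685 ≈ 23.7 days.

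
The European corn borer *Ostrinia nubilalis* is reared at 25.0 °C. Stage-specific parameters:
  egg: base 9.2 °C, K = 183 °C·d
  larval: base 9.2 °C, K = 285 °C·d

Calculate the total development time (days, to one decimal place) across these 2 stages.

egg: 183 / (25.0 − 9.2) = 183 / 15.8 = 11.582 d.
larval: 285 / (25.0 − 9.2) = 285 / 15.8 = 18.038 d.
Sum = 29.620 ≈ 29.6 days.

29.6 days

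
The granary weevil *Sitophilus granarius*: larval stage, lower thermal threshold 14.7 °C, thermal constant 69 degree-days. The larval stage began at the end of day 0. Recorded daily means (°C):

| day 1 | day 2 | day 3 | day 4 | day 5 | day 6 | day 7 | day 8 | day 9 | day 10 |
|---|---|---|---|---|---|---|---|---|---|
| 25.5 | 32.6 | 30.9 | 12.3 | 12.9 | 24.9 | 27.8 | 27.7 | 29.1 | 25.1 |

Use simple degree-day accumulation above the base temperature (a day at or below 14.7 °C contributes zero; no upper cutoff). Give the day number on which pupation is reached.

Daily DD above 14.7 °C: 10.8, 17.9, 16.2, 0.0, 0.0, 10.2, 13.1, 13.0, 14.4, 10.4.
Cumulative: 10.8, 28.7, 44.9, 44.9, 44.9, 55.1, 68.2, 81.2, 95.6, 106.0.
The total first reaches 69 DD on day 8.

day 8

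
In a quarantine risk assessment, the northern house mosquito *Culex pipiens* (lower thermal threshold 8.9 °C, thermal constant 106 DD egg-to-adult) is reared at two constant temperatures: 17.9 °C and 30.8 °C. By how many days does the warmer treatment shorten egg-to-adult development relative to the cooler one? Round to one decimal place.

At 17.9 °C: 106 / (17.9 − 8.9) = 106 / 9.0 = 11.778 d.
At 30.8 °C: 106 / (30.8 − 8.9) = 106 / 21.9 = 4.840 d.
Difference = |11.778 − 4.840| = 6.938 ≈ 6.9 days.

6.9 days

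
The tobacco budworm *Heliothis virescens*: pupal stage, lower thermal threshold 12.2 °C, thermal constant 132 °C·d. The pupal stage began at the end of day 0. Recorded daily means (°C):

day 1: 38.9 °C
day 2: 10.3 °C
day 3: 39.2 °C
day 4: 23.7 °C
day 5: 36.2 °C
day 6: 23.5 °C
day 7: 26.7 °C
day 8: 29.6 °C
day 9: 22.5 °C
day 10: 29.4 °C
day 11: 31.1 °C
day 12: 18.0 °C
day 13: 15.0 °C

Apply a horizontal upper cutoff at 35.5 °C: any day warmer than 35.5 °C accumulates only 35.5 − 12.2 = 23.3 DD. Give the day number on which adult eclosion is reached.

day 9

Daily DD above 12.2 °C (capped at 23.3): 23.3, 0.0, 23.3, 11.5, 23.3, 11.3, 14.5, 17.4, 10.3, 17.2, 18.9, 5.8, 2.8.
Cumulative: 23.3, 23.3, 46.6, 58.1, 81.4, 92.7, 107.2, 124.6, 134.9, 152.1, 171.0, 176.8, 179.6.
The total first reaches 132 DD on day 9.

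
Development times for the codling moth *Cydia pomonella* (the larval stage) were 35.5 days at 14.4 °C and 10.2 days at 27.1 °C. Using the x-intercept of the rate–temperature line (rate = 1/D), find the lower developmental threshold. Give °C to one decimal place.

9.3 °C

Equal thermal constants: D₁(T₁ − T_b) = D₂(T₂ − T_b).
35.5·(14.4 − T_b) = 10.2·(27.1 − T_b)
T_b = (35.5·14.4 − 10.2·27.1) / (35.5 − 10.2) = 234.78 / 25.3 = 9.280 °C ≈ 9.3 °C.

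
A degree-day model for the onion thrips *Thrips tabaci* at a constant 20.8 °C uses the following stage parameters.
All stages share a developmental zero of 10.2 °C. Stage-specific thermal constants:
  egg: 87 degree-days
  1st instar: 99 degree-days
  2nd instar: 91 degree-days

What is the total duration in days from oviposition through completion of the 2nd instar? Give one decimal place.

26.1 days

Daily accumulation at 20.8 °C = 20.8 − 10.2 = 10.6 DD/day.
Total K = 87 + 99 + 91 = 277 DD.
Total duration = 277 / 10.6 = 26.132 ≈ 26.1 days.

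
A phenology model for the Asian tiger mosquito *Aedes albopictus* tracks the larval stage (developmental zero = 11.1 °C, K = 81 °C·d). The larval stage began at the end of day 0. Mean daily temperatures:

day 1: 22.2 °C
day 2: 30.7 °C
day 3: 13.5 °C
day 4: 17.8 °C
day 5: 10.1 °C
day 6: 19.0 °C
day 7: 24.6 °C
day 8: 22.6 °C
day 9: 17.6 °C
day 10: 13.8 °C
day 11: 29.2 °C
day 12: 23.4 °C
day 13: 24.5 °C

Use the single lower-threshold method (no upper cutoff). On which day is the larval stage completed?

Daily DD above 11.1 °C: 11.1, 19.6, 2.4, 6.7, 0.0, 7.9, 13.5, 11.5, 6.5, 2.7, 18.1, 12.3, 13.4.
Cumulative: 11.1, 30.7, 33.1, 39.8, 39.8, 47.7, 61.2, 72.7, 79.2, 81.9, 100.0, 112.3, 125.7.
The total first reaches 81 DD on day 10.

day 10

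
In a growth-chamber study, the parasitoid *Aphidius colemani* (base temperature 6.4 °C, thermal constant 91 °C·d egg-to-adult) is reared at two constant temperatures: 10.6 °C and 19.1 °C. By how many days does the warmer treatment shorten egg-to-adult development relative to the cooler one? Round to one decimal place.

At 10.6 °C: 91 / (10.6 − 6.4) = 91 / 4.2 = 21.667 d.
At 19.1 °C: 91 / (19.1 − 6.4) = 91 / 12.7 = 7.165 d.
Difference = |21.667 − 7.165| = 14.501 ≈ 14.5 days.

14.5 days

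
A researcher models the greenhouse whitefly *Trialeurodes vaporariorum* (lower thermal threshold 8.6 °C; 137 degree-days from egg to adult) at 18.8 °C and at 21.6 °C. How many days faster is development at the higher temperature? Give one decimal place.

2.9 days

At 18.8 °C: 137 / (18.8 − 8.6) = 137 / 10.2 = 13.431 d.
At 21.6 °C: 137 / (21.6 − 8.6) = 137 / 13.0 = 10.538 d.
Difference = |13.431 − 10.538| = 2.893 ≈ 2.9 days.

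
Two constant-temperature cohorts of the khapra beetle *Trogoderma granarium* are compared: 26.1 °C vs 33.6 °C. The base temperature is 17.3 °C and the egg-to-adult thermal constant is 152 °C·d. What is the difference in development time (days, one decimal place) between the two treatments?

7.9 days

At 26.1 °C: 152 / (26.1 − 17.3) = 152 / 8.8 = 17.273 d.
At 33.6 °C: 152 / (33.6 − 17.3) = 152 / 16.3 = 9.325 d.
Difference = |17.273 − 9.325| = 7.948 ≈ 7.9 days.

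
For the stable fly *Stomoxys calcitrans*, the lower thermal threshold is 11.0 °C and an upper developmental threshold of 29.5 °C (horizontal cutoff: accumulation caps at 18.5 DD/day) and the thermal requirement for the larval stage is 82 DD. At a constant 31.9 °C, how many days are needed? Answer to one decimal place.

4.4 days

Temperature 31.9 °C exceeds the upper threshold, so daily accumulation caps at 29.5 − 11.0 = 18.5 DD/day.
Duration = 82 / 18.5 = 4.432 ≈ 4.4 days.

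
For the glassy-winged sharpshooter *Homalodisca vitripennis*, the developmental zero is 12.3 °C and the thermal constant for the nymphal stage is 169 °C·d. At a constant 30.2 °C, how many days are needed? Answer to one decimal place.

9.4 days

Daily accumulation = 30.2 − 12.3 = 17.9 DD/day.
Duration = 169 / 17.9 = 9.441 ≈ 9.4 days.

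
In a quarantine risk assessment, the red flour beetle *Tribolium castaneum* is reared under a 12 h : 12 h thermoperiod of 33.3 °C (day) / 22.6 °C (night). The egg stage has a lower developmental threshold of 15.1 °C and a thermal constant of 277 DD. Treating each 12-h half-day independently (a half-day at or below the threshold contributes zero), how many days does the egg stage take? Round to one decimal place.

21.6 days

Day half: max(0, 33.3 − 15.1) × 0.5 = 18.2 × 0.5 = 9.10 DD.
Night half: max(0, 22.6 − 15.1) × 0.5 = 7.5 × 0.5 = 3.75 DD.
Per 24 h: 12.85 DD/day.
Duration = 277 / 12.85 = 21.556 ≈ 21.6 days.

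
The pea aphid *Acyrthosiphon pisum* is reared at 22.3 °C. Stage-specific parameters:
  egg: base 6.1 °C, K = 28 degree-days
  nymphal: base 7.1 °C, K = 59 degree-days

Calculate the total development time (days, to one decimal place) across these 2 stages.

5.6 days

egg: 28 / (22.3 − 6.1) = 28 / 16.2 = 1.728 d.
nymphal: 59 / (22.3 − 7.1) = 59 / 15.2 = 3.882 d.
Sum = 5.610 ≈ 5.6 days.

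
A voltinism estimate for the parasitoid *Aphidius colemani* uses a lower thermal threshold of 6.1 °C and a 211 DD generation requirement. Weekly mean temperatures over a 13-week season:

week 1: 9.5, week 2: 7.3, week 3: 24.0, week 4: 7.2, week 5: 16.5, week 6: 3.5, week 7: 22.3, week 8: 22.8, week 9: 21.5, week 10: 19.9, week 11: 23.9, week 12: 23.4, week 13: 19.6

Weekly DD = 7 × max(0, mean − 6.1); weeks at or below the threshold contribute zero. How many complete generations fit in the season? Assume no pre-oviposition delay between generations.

4 generations

Weekly DD (7 × max(0, T̄ − 6.1)): 23.8, 8.4, 125.3, 7.7, 72.8, 0.0, 113.4, 116.9, 107.8, 96.6, 124.6, 121.1, 94.5.
Season total = 1012.9 DD.
Complete generations = ⌊1012.9 / 211⌋ = 4.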